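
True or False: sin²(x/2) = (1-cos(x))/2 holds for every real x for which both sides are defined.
Claim: sin²(x/2) = (1-cos(x))/2.
Reasoning: Use cos(2θ) = 1 - 2sin²θ with θ = x/2: cos(x) = 1 - 2sin²(x/2). Solving for sin²(x/2) gives (1 - cos(x))/2.
So the two sides agree for every real x for which both sides are defined.

Conclusion: True.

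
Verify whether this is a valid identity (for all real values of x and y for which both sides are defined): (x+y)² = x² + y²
Claim: (x+y)² = x² + y².
Test a specific point where both sides are defined: x = 1, y = -1.
LHS = (x+y)² ≈ 0.0000
RHS = x² + y² ≈ 2.0000
Since 0.0000 ≠ 2.0000, the equation fails at this point, so it cannot hold for all real values of x and y for which both sides are defined.
The correct expansion is (x+y)² = x² + 2xy + y²; the cross term 2xy is missing.

Conclusion: No, this is NOT an identity.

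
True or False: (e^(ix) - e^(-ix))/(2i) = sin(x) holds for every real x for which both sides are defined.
Claim: (e^(ix) - e^(-ix))/(2i) = sin(x).
Reasoning: By Euler's formula e^(ix) = cos(x) + i·sin(x) and e^(-ix) = cos(x) - i·sin(x). Subtracting cancels the cosine terms: e^(ix) - e^(-ix) = 2i·sin(x); divide by 2i.
So the two sides agree for every real x for which both sides are defined.

Conclusion: True.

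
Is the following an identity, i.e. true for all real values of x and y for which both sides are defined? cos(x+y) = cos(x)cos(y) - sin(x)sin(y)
Claim: cos(x+y) = cos(x)cos(y) - sin(x)sin(y).
Reasoning: By Euler's formula e^(i(x+y)) = e^(ix)·e^(iy) = (cos x + i·sin x)(cos y + i·sin y). The real part of the left side is cos(x+y); the real part of the product is cos(x)cos(y) - sin(x)sin(y) (since i·i = -1).
So the two sides agree for all real values of x and y for which both sides are defined.

Conclusion: Yes, this is an identity.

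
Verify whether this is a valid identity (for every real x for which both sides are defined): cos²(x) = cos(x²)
No, this is NOT an identity.

Claim: cos²(x) = cos(x²).
Test a specific point where both sides are defined: x = -π/2.
LHS = cos²(x) ≈ 0.0000
RHS = cos(x²) ≈ -0.7812
Since 0.0000 ≠ -0.7812, the equation fails at this point, so it cannot hold for every real x for which both sides are defined.
cos²(x) means (cos x)², squaring the output; cos(x²) squares the input. These are different functions.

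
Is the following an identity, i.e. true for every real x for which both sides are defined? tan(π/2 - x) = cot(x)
Yes, this is an identity.

Claim: tan(π/2 - x) = cot(x).
Reasoning: tan(π/2 - x) = sin(π/2 - x)/cos(π/2 - x) = cos(x)/sin(x) = cot(x), using the cofunction identities sin(π/2 - x) = cos(x) and cos(π/2 - x) = sin(x).
So the two sides agree for every real x for which both sides are defined.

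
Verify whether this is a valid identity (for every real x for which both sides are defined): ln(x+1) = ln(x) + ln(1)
No, this is NOT an identity.

Claim: ln(x+1) = ln(x) + ln(1).
Test a specific point where both sides are defined: x = 4.
LHS = ln(x+1) ≈ 1.6094
RHS = ln(x) + ln(1) ≈ 1.3863
Since 1.6094 ≠ 1.3863, the equation fails at this point, so it cannot hold for every real x for which both sides are defined.
ln(1) = 0, so the right side is just ln(x), which differs from ln(x+1).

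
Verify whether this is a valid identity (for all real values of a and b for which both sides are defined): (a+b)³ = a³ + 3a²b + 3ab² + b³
Claim: (a+b)³ = a³ + 3a²b + 3ab² + b³.
Reasoning: (a+b)³ = (a+b)(a+b)² = (a+b)(a² + 2ab + b²) = a³ + 2a²b + ab² + a²b + 2ab² + b³ = a³ + 3a²b + 3ab² + b³.
So the two sides agree for all real values of a and b for which both sides are defined.

Conclusion: Yes, this is an identity.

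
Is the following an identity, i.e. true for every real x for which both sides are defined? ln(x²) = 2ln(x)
Yes, this is an identity.

Claim: ln(x²) = 2ln(x).
Reasoning: The right side requires x > 0. For x > 0, x² = (e^(ln x))² = e^(2ln x), so ln(x²) = 2ln(x). (For x < 0 the right side is undefined, so those values are outside the claim.)
So the two sides agree for every real x for which both sides are defined.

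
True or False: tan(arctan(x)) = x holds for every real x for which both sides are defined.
Claim: tan(arctan(x)) = x.
Reasoning: For every real x, arctan(x) is by definition the angle in (-π/2, π/2) whose tangent equals x. Taking the tangent of that angle returns x.
So the two sides agree for every real x for which both sides are defined.

Conclusion: True.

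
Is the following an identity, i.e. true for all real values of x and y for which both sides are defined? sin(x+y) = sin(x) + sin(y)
No, this is NOT an identity.

Claim: sin(x+y) = sin(x) + sin(y).
Test a specific point where both sides are defined: x = π/6, y = -π/4.
LHS = sin(x+y) ≈ -0.2588
RHS = sin(x) + sin(y) ≈ -0.2071
Since -0.2588 ≠ -0.2071, the equation fails at this point, so it cannot hold for all real values of x and y for which both sides are defined.
The correct expansion is sin(x+y) = sin(x)cos(y) + cos(x)sin(y); sine is not additive.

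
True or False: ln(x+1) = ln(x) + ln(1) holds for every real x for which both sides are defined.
False.

Claim: ln(x+1) = ln(x) + ln(1).
Test a specific point where both sides are defined: x = 4.
LHS = ln(x+1) ≈ 1.6094
RHS = ln(x) + ln(1) ≈ 1.3863
Since 1.6094 ≠ 1.3863, the equation fails at this point, so it cannot hold for every real x for which both sides are defined.
ln(1) = 0, so the right side is just ln(x), which differs from ln(x+1).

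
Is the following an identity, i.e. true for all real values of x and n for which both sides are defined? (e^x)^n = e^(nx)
Claim: (e^x)^n = e^(nx).
Reasoning: e^x is a positive real number, and for a positive base B and real exponent n, B^n = e^(n·ln B). With B = e^x, ln B = x, so (e^x)^n = e^(n·x).
So the two sides agree for all real values of x and n for which both sides are defined.

Conclusion: Yes, this is an identity.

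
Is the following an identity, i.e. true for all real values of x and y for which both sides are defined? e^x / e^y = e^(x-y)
Claim: e^x / e^y = e^(x-y).
Reasoning: 1/e^y = e^(-y), so e^x / e^y = e^x · e^(-y) = e^(x + (-y)) = e^(x-y) by the product rule for exponents.
So the two sides agree for all real values of x and y for which both sides are defined.

Conclusion: Yes, this is an identity.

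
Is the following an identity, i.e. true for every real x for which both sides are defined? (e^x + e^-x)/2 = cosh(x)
Yes, this is an identity.

Claim: (e^x + e^-x)/2 = cosh(x).
Reasoning: This is exactly the definition of the hyperbolic cosine: cosh(x) := (e^x + e^-x)/2.
So the two sides agree for every real x for which both sides are defined.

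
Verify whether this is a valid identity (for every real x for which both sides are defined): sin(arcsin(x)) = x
Claim: sin(arcsin(x)) = x.
Reasoning: For -1 ≤ x ≤ 1 (where arcsin is defined), arcsin(x) is by definition an angle whose sine equals x. Taking the sine of that angle returns x. (Note the other order, arcsin(sin x) = x, is NOT an identity.)
So the two sides agree for every real x for which both sides are defined.

Conclusion: Yes, this is an identity.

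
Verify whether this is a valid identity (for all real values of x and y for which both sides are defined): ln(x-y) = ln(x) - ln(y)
No, this is NOT an identity.

Claim: ln(x-y) = ln(x) - ln(y).
Test a specific point where both sides are defined: x = 5, y = 1/2.
LHS = ln(x-y) ≈ 1.5041
RHS = ln(x) - ln(y) ≈ 2.3026
Since 1.5041 ≠ 2.3026, the equation fails at this point, so it cannot hold for all real values of x and y for which both sides are defined.
ln(x) - ln(y) = ln(x/y), not ln(x-y).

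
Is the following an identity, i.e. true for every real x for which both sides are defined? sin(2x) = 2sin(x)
Claim: sin(2x) = 2sin(x).
Test a specific point where both sides are defined: x = -π/3.
LHS = sin(2x) ≈ -0.8660
RHS = 2sin(x) ≈ -1.7321
Since -0.8660 ≠ -1.7321, the equation fails at this point, so it cannot hold for every real x for which both sides are defined.
The correct double-angle formula is sin(2x) = 2sin(x)cos(x).

Conclusion: No, this is NOT an identity.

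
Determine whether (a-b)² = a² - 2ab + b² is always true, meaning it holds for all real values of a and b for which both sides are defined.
Claim: (a-b)² = a² - 2ab + b².
Reasoning: Expand: (a-b)² = (a-b)(a-b) = a·a - a·b - b·a + b·b = a² - 2ab + b².
So the two sides agree for all real values of a and b for which both sides are defined.

Conclusion: Yes, this is an identity.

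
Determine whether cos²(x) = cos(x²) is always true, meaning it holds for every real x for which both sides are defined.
Claim: cos²(x) = cos(x²).
Test a specific point where both sides are defined: x = -π/2.
LHS = cos²(x) ≈ 0.0000
RHS = cos(x²) ≈ -0.7812
Since 0.0000 ≠ -0.7812, the equation fails at this point, so it cannot hold for every real x for which both sides are defined.
cos²(x) means (cos x)², squaring the output; cos(x²) squares the input. These are different functions.

Conclusion: No, this is NOT an identity.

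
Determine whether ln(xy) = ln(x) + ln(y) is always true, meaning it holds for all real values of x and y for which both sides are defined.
Claim: ln(xy) = ln(x) + ln(y).
Reasoning: Both sides are simultaneously defined only when x, y > 0. Write x = e^p, y = e^q (p = ln x, q = ln y). Then xy = e^p · e^q = e^(p+q), so ln(xy) = p + q = ln(x) + ln(y).
So the two sides agree for all real values of x and y for which both sides are defined.

Conclusion: Yes, this is an identity.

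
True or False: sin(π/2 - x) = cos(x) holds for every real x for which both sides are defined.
True.

Claim: sin(π/2 - x) = cos(x).
Reasoning: Use sin(u - v) = sin(u)cos(v) - cos(u)sin(v) with u = π/2, v = x: sin(π/2)cos(x) - cos(π/2)sin(x) = 1·cos(x) - 0·sin(x) = cos(x).
So the two sides agree for every real x for which both sides are defined.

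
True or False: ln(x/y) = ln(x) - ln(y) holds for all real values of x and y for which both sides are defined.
Claim: ln(x/y) = ln(x) - ln(y).
Reasoning: Both sides are simultaneously defined only when x, y > 0. Write x = e^p, y = e^q. Then x/y = e^(p-q), so ln(x/y) = p - q = ln(x) - ln(y).
So the two sides agree for all real values of x and y for which both sides are defined.

Conclusion: True.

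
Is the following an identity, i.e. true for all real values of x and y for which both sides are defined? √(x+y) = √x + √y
No, this is NOT an identity.

Claim: √(x+y) = √x + √y.
Test a specific point where both sides are defined: x = 3, y = 4.
LHS = √(x+y) ≈ 2.6458
RHS = √x + √y ≈ 3.7321
Since 2.6458 ≠ 3.7321, the equation fails at this point, so it cannot hold for all real values of x and y for which both sides are defined.
Squaring the right side gives x + 2√(xy) + y, not x + y.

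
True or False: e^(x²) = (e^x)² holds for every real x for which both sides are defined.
Claim: e^(x²) = (e^x)².
Test a specific point where both sides are defined: x = -3.
LHS = e^(x²) ≈ 8103.0839
RHS = (e^x)² ≈ 0.0025
Since 8103.0839 ≠ 0.0025, the equation fails at this point, so it cannot hold for every real x for which both sides are defined.
(e^x)² = e^(2x), and 2x ≠ x² in general.

Conclusion: False.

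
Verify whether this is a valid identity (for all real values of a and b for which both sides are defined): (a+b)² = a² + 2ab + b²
Yes, this is an identity.

Claim: (a+b)² = a² + 2ab + b².
Reasoning: Expand: (a+b)² = (a+b)(a+b) = a·a + a·b + b·a + b·b = a² + 2ab + b².
So the two sides agree for all real values of a and b for which both sides are defined.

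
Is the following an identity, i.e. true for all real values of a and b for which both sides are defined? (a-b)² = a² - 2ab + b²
Yes, this is an identity.

Claim: (a-b)² = a² - 2ab + b².
Reasoning: Expand: (a-b)² = (a-b)(a-b) = a·a - a·b - b·a + b·b = a² - 2ab + b².
So the two sides agree for all real values of a and b for which both sides are defined.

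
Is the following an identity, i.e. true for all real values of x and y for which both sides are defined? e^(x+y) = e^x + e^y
Claim: e^(x+y) = e^x + e^y.
Test a specific point where both sides are defined: x = 1/2, y = 4.
LHS = e^(x+y) ≈ 90.0171
RHS = e^x + e^y ≈ 56.2469
Since 90.0171 ≠ 56.2469, the equation fails at this point, so it cannot hold for all real values of x and y for which both sides are defined.
The correct rule is e^(x+y) = e^x · e^y (a product, not a sum).

Conclusion: No, this is NOT an identity.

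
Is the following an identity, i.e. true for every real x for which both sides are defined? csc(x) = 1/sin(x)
Claim: csc(x) = 1/sin(x).
Reasoning: csc(x) is by definition the reciprocal of sin(x), wherever sin(x) ≠ 0.
So the two sides agree for every real x for which both sides are defined.

Conclusion: Yes, this is an identity.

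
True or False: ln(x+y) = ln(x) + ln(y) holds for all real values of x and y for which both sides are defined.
Claim: ln(x+y) = ln(x) + ln(y).
Test a specific point where both sides are defined: x = 4, y = 5.
LHS = ln(x+y) ≈ 2.1972
RHS = ln(x) + ln(y) ≈ 2.9957
Since 2.1972 ≠ 2.9957, the equation fails at this point, so it cannot hold for all real values of x and y for which both sides are defined.
ln(x) + ln(y) = ln(xy), not ln(x+y).

Conclusion: False.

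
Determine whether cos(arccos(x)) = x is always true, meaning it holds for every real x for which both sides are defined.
Yes, this is an identity.

Claim: cos(arccos(x)) = x.
Reasoning: For -1 ≤ x ≤ 1 (where arccos is defined), arccos(x) is by definition an angle whose cosine equals x. Taking the cosine of that angle returns x. (Note the other order, arccos(cos x) = x, is NOT an identity.)
So the two sides agree for every real x for which both sides are defined.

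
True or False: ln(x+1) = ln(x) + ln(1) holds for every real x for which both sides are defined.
False.

Claim: ln(x+1) = ln(x) + ln(1).
Test a specific point where both sides are defined: x = 3/2.
LHS = ln(x+1) ≈ 0.9163
RHS = ln(x) + ln(1) ≈ 0.4055
Since 0.9163 ≠ 0.4055, the equation fails at this point, so it cannot hold for every real x for which both sides are defined.
ln(1) = 0, so the right side is just ln(x), which differs from ln(x+1).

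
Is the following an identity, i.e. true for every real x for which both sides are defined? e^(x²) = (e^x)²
Claim: e^(x²) = (e^x)².
Test a specific point where both sides are defined: x = -2.
LHS = e^(x²) ≈ 54.5982
RHS = (e^x)² ≈ 0.0183
Since 54.5982 ≠ 0.0183, the equation fails at this point, so it cannot hold for every real x for which both sides are defined.
(e^x)² = e^(2x), and 2x ≠ x² in general.

Conclusion: No, this is NOT an identity.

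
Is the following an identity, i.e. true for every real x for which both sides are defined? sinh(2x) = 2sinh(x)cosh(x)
Yes, this is an identity.

Claim: sinh(2x) = 2sinh(x)cosh(x).
Reasoning: 2sinh(x)cosh(x) = 2 · (e^x - e^-x)/2 · (e^x + e^-x)/2 = (e^(2x) - e^(-2x))/2 = sinh(2x).
So the two sides agree for every real x for which both sides are defined.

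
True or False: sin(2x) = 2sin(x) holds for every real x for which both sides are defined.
Claim: sin(2x) = 2sin(x).
Test a specific point where both sides are defined: x = π/3.
LHS = sin(2x) ≈ 0.8660
RHS = 2sin(x) ≈ 1.7321
Since 0.8660 ≠ 1.7321, the equation fails at this point, so it cannot hold for every real x for which both sides are defined.
The correct double-angle formula is sin(2x) = 2sin(x)cos(x).

Conclusion: False.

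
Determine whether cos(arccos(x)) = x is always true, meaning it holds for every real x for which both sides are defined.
Claim: cos(arccos(x)) = x.
Reasoning: For -1 ≤ x ≤ 1 (where arccos is defined), arccos(x) is by definition an angle whose cosine equals x. Taking the cosine of that angle returns x. (Note the other order, arccos(cos x) = x, is NOT an identity.)
So the two sides agree for every real x for which both sides are defined.

Conclusion: Yes, this is an identity.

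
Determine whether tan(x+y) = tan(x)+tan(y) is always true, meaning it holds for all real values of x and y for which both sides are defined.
Claim: tan(x+y) = tan(x)+tan(y).
Test a specific point where both sides are defined: x = -π/6, y = -π/6.
LHS = tan(x+y) ≈ -1.7321
RHS = tan(x)+tan(y) ≈ -1.1547
Since -1.7321 ≠ -1.1547, the equation fails at this point, so it cannot hold for all real values of x and y for which both sides are defined.
The correct formula is tan(x+y) = (tan(x) + tan(y))/(1 - tan(x)tan(y)).

Conclusion: No, this is NOT an identity.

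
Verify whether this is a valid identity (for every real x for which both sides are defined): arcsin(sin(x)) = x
Claim: arcsin(sin(x)) = x.
Test a specific point where both sides are defined: x = π.
LHS = arcsin(sin(x)) ≈ 0.0000
RHS = x ≈ 3.1416
Since 0.0000 ≠ 3.1416, the equation fails at this point, so it cannot hold for every real x for which both sides are defined.
arcsin only returns values in [-π/2, π/2], so arcsin(sin(x)) = x holds only for x in that interval, not for all real x.

Conclusion: No, this is NOT an identity.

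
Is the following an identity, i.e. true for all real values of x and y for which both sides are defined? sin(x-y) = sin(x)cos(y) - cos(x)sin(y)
Yes, this is an identity.

Claim: sin(x-y) = sin(x)cos(y) - cos(x)sin(y).
Reasoning: Replace y by -y in sin(x+y) = sin(x)cos(y) + cos(x)sin(y) and use cos(-y) = cos(y), sin(-y) = -sin(y): sin(x-y) = sin(x)cos(y) - cos(x)sin(y).
So the two sides agree for all real values of x and y for which both sides are defined.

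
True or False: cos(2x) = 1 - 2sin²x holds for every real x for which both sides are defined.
Claim: cos(2x) = 1 - 2sin²x.
Reasoning: cos(2x) = cos²x - sin²x. Replace cos²x by 1 - sin²x: (1 - sin²x) - sin²x = 1 - 2sin²x.
So the two sides agree for every real x for which both sides are defined.

Conclusion: True.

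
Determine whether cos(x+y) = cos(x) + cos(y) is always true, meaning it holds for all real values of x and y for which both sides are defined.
No, this is NOT an identity.

Claim: cos(x+y) = cos(x) + cos(y).
Test a specific point where both sides are defined: x = -π/6, y = -π/2.
LHS = cos(x+y) ≈ -0.5000
RHS = cos(x) + cos(y) ≈ 0.8660
Since -0.5000 ≠ 0.8660, the equation fails at this point, so it cannot hold for all real values of x and y for which both sides are defined.
The correct expansion is cos(x+y) = cos(x)cos(y) - sin(x)sin(y); cosine is not additive.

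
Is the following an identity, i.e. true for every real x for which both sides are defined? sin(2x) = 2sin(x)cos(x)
Claim: sin(2x) = 2sin(x)cos(x).
Reasoning: Put y = x in the addition formula sin(x+y) = sin(x)cos(y) + cos(x)sin(y): sin(2x) = sin(x)cos(x) + cos(x)sin(x) = 2sin(x)cos(x).
So the two sides agree for every real x for which both sides are defined.

Conclusion: Yes, this is an identity.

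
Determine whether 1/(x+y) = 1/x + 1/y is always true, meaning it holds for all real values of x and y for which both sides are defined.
Claim: 1/(x+y) = 1/x + 1/y.
Test a specific point where both sides are defined: x = 4, y = -1.
LHS = 1/(x+y) ≈ 0.3333
RHS = 1/x + 1/y ≈ -0.7500
Since 0.3333 ≠ -0.7500, the equation fails at this point, so it cannot hold for all real values of x and y for which both sides are defined.
1/x + 1/y = (x+y)/(xy), which is not 1/(x+y).

Conclusion: No, this is NOT an identity.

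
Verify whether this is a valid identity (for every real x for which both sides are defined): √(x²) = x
No, this is NOT an identity.

Claim: √(x²) = x.
Test a specific point where both sides are defined: x = -3.
LHS = √(x²) ≈ 3.0000
RHS = x ≈ -3.0000
Since 3.0000 ≠ -3.0000, the equation fails at this point, so it cannot hold for every real x for which both sides are defined.
√(x²) = |x|, which differs from x whenever x < 0 (both sides are defined for every real x).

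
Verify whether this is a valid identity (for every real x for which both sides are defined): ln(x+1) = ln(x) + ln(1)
Claim: ln(x+1) = ln(x) + ln(1).
Test a specific point where both sides are defined: x = 2.
LHS = ln(x+1) ≈ 1.0986
RHS = ln(x) + ln(1) ≈ 0.6931
Since 1.0986 ≠ 0.6931, the equation fails at this point, so it cannot hold for every real x for which both sides are defined.
ln(1) = 0, so the right side is just ln(x), which differs from ln(x+1).

Conclusion: No, this is NOT an identity.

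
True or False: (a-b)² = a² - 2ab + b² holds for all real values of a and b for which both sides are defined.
Claim: (a-b)² = a² - 2ab + b².
Reasoning: Expand: (a-b)² = (a-b)(a-b) = a·a - a·b - b·a + b·b = a² - 2ab + b².
So the two sides agree for all real values of a and b for which both sides are defined.

Conclusion: True.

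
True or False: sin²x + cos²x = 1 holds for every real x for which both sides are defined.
Claim: sin²x + cos²x = 1.
Reasoning: The point (cos x, sin x) lies on the unit circle X² + Y² = 1, so cos²x + sin²x = 1 for every real x.
So the two sides agree for every real x for which both sides are defined.

Conclusion: True.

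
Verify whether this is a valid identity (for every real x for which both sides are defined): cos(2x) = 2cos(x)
No, this is NOT an identity.

Claim: cos(2x) = 2cos(x).
Test a specific point where both sides are defined: x = 2π/3.
LHS = cos(2x) ≈ -0.5000
RHS = 2cos(x) ≈ -1.0000
Since -0.5000 ≠ -1.0000, the equation fails at this point, so it cannot hold for every real x for which both sides are defined.
The correct double-angle formula is cos(2x) = cos²x - sin²x.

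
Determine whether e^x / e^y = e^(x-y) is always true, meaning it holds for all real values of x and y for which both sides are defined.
Claim: e^x / e^y = e^(x-y).
Reasoning: 1/e^y = e^(-y), so e^x / e^y = e^x · e^(-y) = e^(x + (-y)) = e^(x-y) by the product rule for exponents.
So the two sides agree for all real values of x and y for which both sides are defined.

Conclusion: Yes, this is an identity.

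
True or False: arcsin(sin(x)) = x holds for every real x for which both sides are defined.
Claim: arcsin(sin(x)) = x.
Test a specific point where both sides are defined: x = 2π/3.
LHS = arcsin(sin(x)) ≈ 1.0472
RHS = x ≈ 2.0944
Since 1.0472 ≠ 2.0944, the equation fails at this point, so it cannot hold for every real x for which both sides are defined.
arcsin only returns values in [-π/2, π/2], so arcsin(sin(x)) = x holds only for x in that interval, not for all real x.

Conclusion: False.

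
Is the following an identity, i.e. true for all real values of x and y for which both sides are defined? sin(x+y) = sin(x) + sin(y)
No, this is NOT an identity.

Claim: sin(x+y) = sin(x) + sin(y).
Test a specific point where both sides are defined: x = -π/6, y = -π/2.
LHS = sin(x+y) ≈ -0.8660
RHS = sin(x) + sin(y) ≈ -1.5000
Since -0.8660 ≠ -1.5000, the equation fails at this point, so it cannot hold for all real values of x and y for which both sides are defined.
The correct expansion is sin(x+y) = sin(x)cos(y) + cos(x)sin(y); sine is not additive.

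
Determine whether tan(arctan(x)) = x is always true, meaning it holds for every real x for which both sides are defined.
Claim: tan(arctan(x)) = x.
Reasoning: For every real x, arctan(x) is by definition the angle in (-π/2, π/2) whose tangent equals x. Taking the tangent of that angle returns x.
So the two sides agree for every real x for which both sides are defined.

Conclusion: Yes, this is an identity.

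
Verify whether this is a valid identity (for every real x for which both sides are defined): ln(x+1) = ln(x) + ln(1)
No, this is NOT an identity.

Claim: ln(x+1) = ln(x) + ln(1).
Test a specific point where both sides are defined: x = 5.
LHS = ln(x+1) ≈ 1.7918
RHS = ln(x) + ln(1) ≈ 1.6094
Since 1.7918 ≠ 1.6094, the equation fails at this point, so it cannot hold for every real x for which both sides are defined.
ln(1) = 0, so the right side is just ln(x), which differs from ln(x+1).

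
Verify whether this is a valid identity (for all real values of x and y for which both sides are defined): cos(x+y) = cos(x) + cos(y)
Claim: cos(x+y) = cos(x) + cos(y).
Test a specific point where both sides are defined: x = -π/3, y = -π/3.
LHS = cos(x+y) ≈ -0.5000
RHS = cos(x) + cos(y) ≈ 1.0000
Since -0.5000 ≠ 1.0000, the equation fails at this point, so it cannot hold for all real values of x and y for which both sides are defined.
The correct expansion is cos(x+y) = cos(x)cos(y) - sin(x)sin(y); cosine is not additive.

Conclusion: No, this is NOT an identity.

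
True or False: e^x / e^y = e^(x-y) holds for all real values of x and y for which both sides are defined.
Claim: e^x / e^y = e^(x-y).
Reasoning: 1/e^y = e^(-y), so e^x / e^y = e^x · e^(-y) = e^(x + (-y)) = e^(x-y) by the product rule for exponents.
So the two sides agree for all real values of x and y for which both sides are defined.

Conclusion: True.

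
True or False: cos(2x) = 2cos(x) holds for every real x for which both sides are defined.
Claim: cos(2x) = 2cos(x).
Test a specific point where both sides are defined: x = 2π/3.
LHS = cos(2x) ≈ -0.5000
RHS = 2cos(x) ≈ -1.0000
Since -0.5000 ≠ -1.0000, the equation fails at this point, so it cannot hold for every real x for which both sides are defined.
The correct double-angle formula is cos(2x) = cos²x - sin²x.

Conclusion: False.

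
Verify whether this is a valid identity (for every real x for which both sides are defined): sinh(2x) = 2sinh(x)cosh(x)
Yes, this is an identity.

Claim: sinh(2x) = 2sinh(x)cosh(x).
Reasoning: 2sinh(x)cosh(x) = 2 · (e^x - e^-x)/2 · (e^x + e^-x)/2 = (e^(2x) - e^(-2x))/2 = sinh(2x).
So the two sides agree for every real x for which both sides are defined.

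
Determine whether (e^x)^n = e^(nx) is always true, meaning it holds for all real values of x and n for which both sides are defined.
Claim: (e^x)^n = e^(nx).
Reasoning: e^x is a positive real number, and for a positive base B and real exponent n, B^n = e^(n·ln B). With B = e^x, ln B = x, so (e^x)^n = e^(n·x).
So the two sides agree for all real values of x and n for which both sides are defined.

Conclusion: Yes, this is an identity.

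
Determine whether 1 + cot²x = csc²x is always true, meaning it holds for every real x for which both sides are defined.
Yes, this is an identity.

Claim: 1 + cot²x = csc²x.
Reasoning: Start from sin²x + cos²x = 1 and divide every term by sin²x (allowed wherever cot x and csc x are defined): 1 + cot²x = 1/sin²x = csc²x.
So the two sides agree for every real x for which both sides are defined.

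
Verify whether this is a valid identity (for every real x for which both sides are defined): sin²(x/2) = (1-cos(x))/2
Yes, this is an identity.

Claim: sin²(x/2) = (1-cos(x))/2.
Reasoning: Use cos(2θ) = 1 - 2sin²θ with θ = x/2: cos(x) = 1 - 2sin²(x/2). Solving for sin²(x/2) gives (1 - cos(x))/2.
So the two sides agree for every real x for which both sides are defined.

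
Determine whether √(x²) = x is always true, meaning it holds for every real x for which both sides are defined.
Claim: √(x²) = x.
Test a specific point where both sides are defined: x = -3.
LHS = √(x²) ≈ 3.0000
RHS = x ≈ -3.0000
Since 3.0000 ≠ -3.0000, the equation fails at this point, so it cannot hold for every real x for which both sides are defined.
√(x²) = |x|, which differs from x whenever x < 0 (both sides are defined for every real x).

Conclusion: No, this is NOT an identity.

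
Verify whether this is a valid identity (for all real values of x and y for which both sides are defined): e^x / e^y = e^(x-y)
Yes, this is an identity.

Claim: e^x / e^y = e^(x-y).
Reasoning: 1/e^y = e^(-y), so e^x / e^y = e^x · e^(-y) = e^(x + (-y)) = e^(x-y) by the product rule for exponents.
So the two sides agree for all real values of x and y for which both sides are defined.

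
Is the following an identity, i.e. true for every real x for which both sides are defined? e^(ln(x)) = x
Yes, this is an identity.

Claim: e^(ln(x)) = x.
Reasoning: For x > 0, ln(x) is by definition the exponent p such that e^p = x. Raising e to that exponent therefore returns x: e^(ln x) = x.
So the two sides agree for every real x for which both sides are defined.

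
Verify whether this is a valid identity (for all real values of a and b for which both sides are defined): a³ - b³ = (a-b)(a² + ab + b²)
Yes, this is an identity.

Claim: a³ - b³ = (a-b)(a² + ab + b²).
Reasoning: Expand the right side: (a-b)(a² + ab + b²) = a³ + a²b + ab² - a²b - ab² - b³ = a³ - b³ (the middle terms cancel in pairs).
So the two sides agree for all real values of a and b for which both sides are defined.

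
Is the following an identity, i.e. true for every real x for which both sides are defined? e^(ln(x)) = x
Claim: e^(ln(x)) = x.
Reasoning: For x > 0, ln(x) is by definition the exponent p such that e^p = x. Raising e to that exponent therefore returns x: e^(ln x) = x.
So the two sides agree for every real x for which both sides are defined.

Conclusion: Yes, this is an identity.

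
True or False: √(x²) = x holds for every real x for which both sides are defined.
Claim: √(x²) = x.
Test a specific point where both sides are defined: x = -2.
LHS = √(x²) ≈ 2.0000
RHS = x ≈ -2.0000
Since 2.0000 ≠ -2.0000, the equation fails at this point, so it cannot hold for every real x for which both sides are defined.
√(x²) = |x|, which differs from x whenever x < 0 (both sides are defined for every real x).

Conclusion: False.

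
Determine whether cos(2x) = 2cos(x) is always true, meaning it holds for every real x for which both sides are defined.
Claim: cos(2x) = 2cos(x).
Test a specific point where both sides are defined: x = -π/6.
LHS = cos(2x) ≈ 0.5000
RHS = 2cos(x) ≈ 1.7321
Since 0.5000 ≠ 1.7321, the equation fails at this point, so it cannot hold for every real x for which both sides are defined.
The correct double-angle formula is cos(2x) = cos²x - sin²x.

Conclusion: No, this is NOT an identity.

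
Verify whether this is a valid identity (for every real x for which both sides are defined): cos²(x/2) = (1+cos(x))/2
Claim: cos²(x/2) = (1+cos(x))/2.
Reasoning: Use cos(2θ) = 2cos²θ - 1 with θ = x/2: cos(x) = 2cos²(x/2) - 1. Solving for cos²(x/2) gives (1 + cos(x))/2.
So the two sides agree for every real x for which both sides are defined.

Conclusion: Yes, this is an identity.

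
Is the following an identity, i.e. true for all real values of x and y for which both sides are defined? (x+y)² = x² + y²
Claim: (x+y)² = x² + y².
Test a specific point where both sides are defined: x = 1, y = 5.
LHS = (x+y)² ≈ 36.0000
RHS = x² + y² ≈ 26.0000
Since 36.0000 ≠ 26.0000, the equation fails at this point, so it cannot hold for all real values of x and y for which both sides are defined.
The correct expansion is (x+y)² = x² + 2xy + y²; the cross term 2xy is missing.

Conclusion: No, this is NOT an identity.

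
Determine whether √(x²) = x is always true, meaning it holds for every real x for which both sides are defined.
No, this is NOT an identity.

Claim: √(x²) = x.
Test a specific point where both sides are defined: x = -1.
LHS = √(x²) ≈ 1.0000
RHS = x ≈ -1.0000
Since 1.0000 ≠ -1.0000, the equation fails at this point, so it cannot hold for every real x for which both sides are defined.
√(x²) = |x|, which differs from x whenever x < 0 (both sides are defined for every real x).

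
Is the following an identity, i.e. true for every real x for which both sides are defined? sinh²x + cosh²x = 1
No, this is NOT an identity.

Claim: sinh²x + cosh²x = 1.
Test a specific point where both sides are defined: x = 1/2.
LHS = sinh²x + cosh²x ≈ 1.5431
RHS = 1 ≈ 1.0000
Since 1.5431 ≠ 1.0000, the equation fails at this point, so it cannot hold for every real x for which both sides are defined.
The correct hyperbolic identity is cosh²x - sinh²x = 1 (a difference); the sum sinh²x + cosh²x equals cosh(2x).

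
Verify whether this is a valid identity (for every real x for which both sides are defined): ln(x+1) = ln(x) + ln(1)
Claim: ln(x+1) = ln(x) + ln(1).
Test a specific point where both sides are defined: x = 3.
LHS = ln(x+1) ≈ 1.3863
RHS = ln(x) + ln(1) ≈ 1.0986
Since 1.3863 ≠ 1.0986, the equation fails at this point, so it cannot hold for every real x for which both sides are defined.
ln(1) = 0, so the right side is just ln(x), which differs from ln(x+1).

Conclusion: No, this is NOT an identity.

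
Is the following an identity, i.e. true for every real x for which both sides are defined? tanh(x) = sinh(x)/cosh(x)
Yes, this is an identity.

Claim: tanh(x) = sinh(x)/cosh(x).
Reasoning: tanh(x) is defined as sinh(x)/cosh(x) = (e^x - e^-x)/(e^x + e^-x); cosh(x) ≥ 1 is never zero, so this holds for every real x.
So the two sides agree for every real x for which both sides are defined.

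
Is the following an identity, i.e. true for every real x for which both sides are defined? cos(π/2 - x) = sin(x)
Claim: cos(π/2 - x) = sin(x).
Reasoning: Use cos(u - v) = cos(u)cos(v) + sin(u)sin(v) with u = π/2, v = x: cos(π/2)cos(x) + sin(π/2)sin(x) = 0·cos(x) + 1·sin(x) = sin(x).
So the two sides agree for every real x for which both sides are defined.

Conclusion: Yes, this is an identity.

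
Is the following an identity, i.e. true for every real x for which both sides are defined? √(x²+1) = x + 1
No, this is NOT an identity.

Claim: √(x²+1) = x + 1.
Test a specific point where both sides are defined: x = 4.
LHS = √(x²+1) ≈ 4.1231
RHS = x + 1 ≈ 5.0000
Since 4.1231 ≠ 5.0000, the equation fails at this point, so it cannot hold for every real x for which both sides are defined.
(x+1)² = x² + 2x + 1 ≠ x² + 1 unless x = 0.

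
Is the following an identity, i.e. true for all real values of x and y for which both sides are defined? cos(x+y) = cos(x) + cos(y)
No, this is NOT an identity.

Claim: cos(x+y) = cos(x) + cos(y).
Test a specific point where both sides are defined: x = -π/2, y = -π/2.
LHS = cos(x+y) ≈ -1.0000
RHS = cos(x) + cos(y) ≈ 0.0000
Since -1.0000 ≠ 0.0000, the equation fails at this point, so it cannot hold for all real values of x and y for which both sides are defined.
The correct expansion is cos(x+y) = cos(x)cos(y) - sin(x)sin(y); cosine is not additive.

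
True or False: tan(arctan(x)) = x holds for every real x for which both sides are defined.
True.

Claim: tan(arctan(x)) = x.
Reasoning: For every real x, arctan(x) is by definition the angle in (-π/2, π/2) whose tangent equals x. Taking the tangent of that angle returns x.
So the two sides agree for every real x for which both sides are defined.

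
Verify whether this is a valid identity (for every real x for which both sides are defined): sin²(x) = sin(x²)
No, this is NOT an identity.

Claim: sin²(x) = sin(x²).
Test a specific point where both sides are defined: x = π/2.
LHS = sin²(x) ≈ 1.0000
RHS = sin(x²) ≈ 0.6243
Since 1.0000 ≠ 0.6243, the equation fails at this point, so it cannot hold for every real x for which both sides are defined.
sin²(x) means (sin x)², squaring the output; sin(x²) squares the input. These are different functions.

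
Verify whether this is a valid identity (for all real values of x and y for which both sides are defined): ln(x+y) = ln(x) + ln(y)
No, this is NOT an identity.

Claim: ln(x+y) = ln(x) + ln(y).
Test a specific point where both sides are defined: x = 4, y = 4.
LHS = ln(x+y) ≈ 2.0794
RHS = ln(x) + ln(y) ≈ 2.7726
Since 2.0794 ≠ 2.7726, the equation fails at this point, so it cannot hold for all real values of x and y for which both sides are defined.
ln(x) + ln(y) = ln(xy), not ln(x+y).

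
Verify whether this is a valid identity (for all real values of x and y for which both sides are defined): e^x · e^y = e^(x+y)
Yes, this is an identity.

Claim: e^x · e^y = e^(x+y).
Reasoning: This is the law of exponents for a common base: multiplying powers adds exponents. E.g. from the series, (Σ x^j/j!)(Σ y^k/k!) = Σ_m (Σ_{j+k=m} x^j y^k/(j!k!)) = Σ_m (x+y)^m/m! by the binomial theorem.
So the two sides agree for all real values of x and y for which both sides are defined.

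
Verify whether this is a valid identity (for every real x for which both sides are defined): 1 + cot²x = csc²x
Claim: 1 + cot²x = csc²x.
Reasoning: Start from sin²x + cos²x = 1 and divide every term by sin²x (allowed wherever cot x and csc x are defined): 1 + cot²x = 1/sin²x = csc²x.
So the two sides agree for every real x for which both sides are defined.

Conclusion: Yes, this is an identity.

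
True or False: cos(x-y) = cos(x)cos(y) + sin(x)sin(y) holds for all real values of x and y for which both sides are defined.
True.

Claim: cos(x-y) = cos(x)cos(y) + sin(x)sin(y).
Reasoning: Replace y by -y in cos(x+y) = cos(x)cos(y) - sin(x)sin(y) and use cos(-y) = cos(y), sin(-y) = -sin(y): cos(x-y) = cos(x)cos(y) + sin(x)sin(y).
So the two sides agree for all real values of x and y for which both sides are defined.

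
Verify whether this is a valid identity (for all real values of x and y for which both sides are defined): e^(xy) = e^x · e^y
No, this is NOT an identity.

Claim: e^(xy) = e^x · e^y.
Test a specific point where both sides are defined: x = 3, y = 1/2.
LHS = e^(xy) ≈ 4.4817
RHS = e^x · e^y ≈ 33.1155
Since 4.4817 ≠ 33.1155, the equation fails at this point, so it cannot hold for all real values of x and y for which both sides are defined.
e^x · e^y = e^(x+y), not e^(xy).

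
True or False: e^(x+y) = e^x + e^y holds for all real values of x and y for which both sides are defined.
Claim: e^(x+y) = e^x + e^y.
Test a specific point where both sides are defined: x = 2, y = -1.
LHS = e^(x+y) ≈ 2.7183
RHS = e^x + e^y ≈ 7.7569
Since 2.7183 ≠ 7.7569, the equation fails at this point, so it cannot hold for all real values of x and y for which both sides are defined.
The correct rule is e^(x+y) = e^x · e^y (a product, not a sum).

Conclusion: False.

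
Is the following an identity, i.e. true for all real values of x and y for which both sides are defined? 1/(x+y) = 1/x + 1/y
Claim: 1/(x+y) = 1/x + 1/y.
Test a specific point where both sides are defined: x = 3, y = 3.
LHS = 1/(x+y) ≈ 0.1667
RHS = 1/x + 1/y ≈ 0.6667
Since 0.1667 ≠ 0.6667, the equation fails at this point, so it cannot hold for all real values of x and y for which both sides are defined.
1/x + 1/y = (x+y)/(xy), which is not 1/(x+y).

Conclusion: No, this is NOT an identity.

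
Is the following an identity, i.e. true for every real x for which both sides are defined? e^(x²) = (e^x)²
No, this is NOT an identity.

Claim: e^(x²) = (e^x)².
Test a specific point where both sides are defined: x = 3/2.
LHS = e^(x²) ≈ 9.4877
RHS = (e^x)² ≈ 20.0855
Since 9.4877 ≠ 20.0855, the equation fails at this point, so it cannot hold for every real x for which both sides are defined.
(e^x)² = e^(2x), and 2x ≠ x² in general.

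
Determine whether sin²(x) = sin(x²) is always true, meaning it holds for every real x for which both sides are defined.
No, this is NOT an identity.

Claim: sin²(x) = sin(x²).
Test a specific point where both sides are defined: x = -π/3.
LHS = sin²(x) ≈ 0.7500
RHS = sin(x²) ≈ 0.8897
Since 0.7500 ≠ 0.8897, the equation fails at this point, so it cannot hold for every real x for which both sides are defined.
sin²(x) means (sin x)², squaring the output; sin(x²) squares the input. These are different functions.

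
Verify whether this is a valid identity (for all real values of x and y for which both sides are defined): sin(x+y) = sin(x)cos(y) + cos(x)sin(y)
Yes, this is an identity.

Claim: sin(x+y) = sin(x)cos(y) + cos(x)sin(y).
Reasoning: By Euler's formula e^(i(x+y)) = e^(ix)·e^(iy) = (cos x + i·sin x)(cos y + i·sin y). The imaginary part of the left side is sin(x+y); the imaginary part of the product is sin(x)cos(y) + cos(x)sin(y).
So the two sides agree for all real values of x and y for which both sides are defined.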